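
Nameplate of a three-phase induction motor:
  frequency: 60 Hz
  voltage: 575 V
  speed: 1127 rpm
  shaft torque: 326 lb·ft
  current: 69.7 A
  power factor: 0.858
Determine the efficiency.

87.6 %

τ = 326 lb·ft × 1.356 = 442.1 N·m
ω = 2π × 1127/60 = 118 rad/s; P_out = τω = 442.1 × 118 = 52168 W
P_in = √3·V_L·I_L·cosφ = 1.732 × 575 × 69.7 × 0.858 = 59557 W
η = P_out / P_in = 52168 / 59557 = 0.876 = 87.6%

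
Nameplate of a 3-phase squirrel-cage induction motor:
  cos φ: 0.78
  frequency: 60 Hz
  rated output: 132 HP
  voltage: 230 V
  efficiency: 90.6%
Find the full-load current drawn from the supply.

350 A

P_out = 132 × 746 = 98472 W
P_in = P_out / η = 98472 / 0.906 = 108689 W
I_L = P_in / (√3·V_L·cosφ) = 108689 / (1.732 × 230 × 0.78) = 350 A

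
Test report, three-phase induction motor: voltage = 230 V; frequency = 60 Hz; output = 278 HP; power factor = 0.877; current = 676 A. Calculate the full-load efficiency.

87.8 %

P_out = 278 × 746 = 207388 W
P_in = √3·V_L·I_L·cosφ = 1.732 × 230 × 676 × 0.877 = 236169 W
η = P_out / P_in = 207388 / 236169 = 0.878 = 87.8%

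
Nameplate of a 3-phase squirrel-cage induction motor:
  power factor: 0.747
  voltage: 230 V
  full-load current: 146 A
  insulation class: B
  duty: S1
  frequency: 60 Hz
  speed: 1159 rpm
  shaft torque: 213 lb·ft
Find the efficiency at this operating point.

τ = 213 lb·ft × 1.356 = 288.8 N·m
ω = 2π × 1159/60 = 121.4 rad/s; P_out = τω = 288.8 × 121.4 = 35060 W
P_in = √3·V_L·I_L·cosφ = 1.732 × 230 × 146 × 0.747 = 43446 W
η = P_out / P_in = 35060 / 43446 = 0.807 = 80.7%

80.7 %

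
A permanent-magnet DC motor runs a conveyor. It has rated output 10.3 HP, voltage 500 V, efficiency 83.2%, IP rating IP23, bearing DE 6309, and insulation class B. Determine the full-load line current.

P_out = 10.3 × 746 = 7684 W
P_in = P_out / η = 7684 / 0.832 = 9236 W
I = P_in / V = 9236 / 500 = 18.5 A

18.5 A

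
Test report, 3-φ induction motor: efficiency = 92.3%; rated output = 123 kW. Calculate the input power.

P_out = 123000 W
P_in = P_out/η = 123000/0.923 = 133261 W = 133 kW

133 kW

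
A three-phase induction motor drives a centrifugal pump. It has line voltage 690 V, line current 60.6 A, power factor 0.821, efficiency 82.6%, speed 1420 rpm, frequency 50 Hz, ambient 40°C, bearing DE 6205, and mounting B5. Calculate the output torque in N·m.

P_in = √3·V·I·cosφ = 1.732 × 690 × 60.6 × 0.821 = 59458 W
P_out = η·P_in = 0.826 × 59458 = 49112 W
n = 1420 rpm
ω = 2π×1420/60 = 148.7 rad/s
τ = P_out/ω = 49112/148.7 = 330 N·m

330 N·m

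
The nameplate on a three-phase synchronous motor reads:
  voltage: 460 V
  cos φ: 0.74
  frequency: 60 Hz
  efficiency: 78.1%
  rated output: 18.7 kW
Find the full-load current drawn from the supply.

P_out = 18.7 kW = 18700 W
P_in = P_out / η = 18700 / 0.781 = 23944 W
I_L = P_in / (√3·V_L·cosφ) = 23944 / (1.732 × 460 × 0.74) = 40.6 A

40.6 A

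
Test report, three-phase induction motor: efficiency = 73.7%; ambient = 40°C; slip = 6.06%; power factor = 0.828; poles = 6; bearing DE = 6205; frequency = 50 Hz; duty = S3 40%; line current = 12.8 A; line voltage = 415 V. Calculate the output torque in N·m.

57.1 N·m

P_in = √3·V·I·cosφ = 1.732 × 415 × 12.8 × 0.828 = 7618 W
P_out = η·P_in = 0.737 × 7618 = 5614 W
n_s = 120×50/6 = 1000 rpm; n = 1000×(1−0.0606) = 939 rpm
ω = 2π×939/60 = 98.33 rad/s
τ = P_out/ω = 5614/98.33 = 57.1 N·m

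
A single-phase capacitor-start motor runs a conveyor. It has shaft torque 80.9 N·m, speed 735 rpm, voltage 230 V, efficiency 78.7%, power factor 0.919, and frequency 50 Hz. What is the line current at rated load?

37.4 A

ω = 2π×735/60 = 76.97 rad/s; P_out = τω = 80.9 × 76.97 = 6227 W
P_in = P_out / η = 6227 / 0.787 = 7912 W
I = P_in / (V·cosφ) = 7912 / (230 × 0.919) = 37.4 A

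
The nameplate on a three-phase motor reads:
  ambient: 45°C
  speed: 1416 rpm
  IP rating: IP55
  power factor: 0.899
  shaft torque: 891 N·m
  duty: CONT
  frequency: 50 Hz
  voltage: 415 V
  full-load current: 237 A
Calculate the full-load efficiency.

ω = 2π × 1416/60 = 148.3 rad/s; P_out = τω = 891 × 148.3 = 132135 W
P_in = √3·V_L·I_L·cosφ = 1.732 × 415 × 237 × 0.899 = 153145 W
η = P_out / P_in = 132135 / 153145 = 0.863 = 86.3%

86.3 %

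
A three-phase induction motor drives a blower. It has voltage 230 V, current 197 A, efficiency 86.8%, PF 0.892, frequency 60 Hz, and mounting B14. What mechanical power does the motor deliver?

60.8 kW

P_in = √3·V·I·cosφ = 1.732 × 230 × 197 × 0.892 = 70001 W
P_out = η·P_in = 0.868 × 70001 = 60761 W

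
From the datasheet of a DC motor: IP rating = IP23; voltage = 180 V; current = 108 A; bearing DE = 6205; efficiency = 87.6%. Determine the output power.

17 kW

P_in = V·I = 180 × 108 = 19440 W
P_out = η·P_in = 0.876 × 19440 = 17029 W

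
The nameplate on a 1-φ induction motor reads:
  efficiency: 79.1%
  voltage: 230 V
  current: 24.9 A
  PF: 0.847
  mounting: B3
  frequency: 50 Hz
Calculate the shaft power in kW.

3.84 kW

P_in = V·I·cosφ = 230 × 24.9 × 0.847 = 4851 W
P_out = η·P_in = 0.791 × 4851 = 3837 W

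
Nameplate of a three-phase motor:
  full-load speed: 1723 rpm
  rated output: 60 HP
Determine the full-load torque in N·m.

248 N·m

P_out = 60 × 746 = 44760 W
ω = 2π × 1723/60 = 180.4 rad/s
τ = P_out/ω = 44760/180.4 = 248 N·m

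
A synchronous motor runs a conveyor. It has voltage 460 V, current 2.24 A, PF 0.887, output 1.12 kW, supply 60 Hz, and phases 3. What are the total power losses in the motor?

463 W

P_in = √3·V·I·cosφ = 1.732×460×2.24×0.887 = 1583 W
P_out = 1120 W
Losses = P_in − P_out = 1583 − 1120 = 463 W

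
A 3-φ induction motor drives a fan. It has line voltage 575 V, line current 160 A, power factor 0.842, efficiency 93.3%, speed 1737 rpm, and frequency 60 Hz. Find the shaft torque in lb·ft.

P_in = √3·V·I·cosφ = 1.732 × 575 × 160 × 0.842 = 134168 W
P_out = η·P_in = 0.933 × 134168 = 125179 W
n = 1737 rpm
ω = 2π×1737/60 = 181.9 rad/s
τ = P_out/ω = 125179/181.9 = 688.2 N·m
In lb·ft: 688.2/1.356 = 508 lb·ft

508 lb·ft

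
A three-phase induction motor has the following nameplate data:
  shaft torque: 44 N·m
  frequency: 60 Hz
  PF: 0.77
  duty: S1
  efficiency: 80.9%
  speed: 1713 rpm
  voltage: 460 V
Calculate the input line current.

15.9 A

ω = 2π×1713/60 = 179.4 rad/s; P_out = τω = 44 × 179.4 = 7894 W
P_in = P_out / η = 7894 / 0.809 = 9758 W
I_L = P_in / (√3·V_L·cosφ) = 9758 / (1.732 × 460 × 0.77) = 15.9 A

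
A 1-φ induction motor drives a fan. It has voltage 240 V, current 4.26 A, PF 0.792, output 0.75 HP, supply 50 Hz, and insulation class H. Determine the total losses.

250 W

P_in = V·I·cosφ = 240×4.26×0.792 = 810 W
P_out = 0.75×746 = 560 W
Losses = P_in − P_out = 810 − 560 = 250 W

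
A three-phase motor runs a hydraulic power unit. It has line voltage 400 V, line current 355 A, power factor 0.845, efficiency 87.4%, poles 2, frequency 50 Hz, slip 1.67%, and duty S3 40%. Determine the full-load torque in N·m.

588 N·m

P_in = √3·V·I·cosφ = 1.732 × 400 × 355 × 0.845 = 207823 W
P_out = η·P_in = 0.874 × 207823 = 181637 W
n_s = 120×50/2 = 3000 rpm; n = 3000×(1−0.0167) = 2950 rpm
ω = 2π×2950/60 = 308.9 rad/s
τ = P_out/ω = 181637/308.9 = 588 N·m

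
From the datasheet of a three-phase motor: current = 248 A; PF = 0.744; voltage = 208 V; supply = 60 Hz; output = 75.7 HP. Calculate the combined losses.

P_in = √3·V·I·cosφ = 1.732×208×248×0.744 = 66472 W
P_out = 75.7×746 = 56472 W
Losses = P_in − P_out = 66472 − 56472 = 10000 W

10000 W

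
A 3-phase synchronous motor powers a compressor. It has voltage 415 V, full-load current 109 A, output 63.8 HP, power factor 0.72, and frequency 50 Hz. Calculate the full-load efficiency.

84.4 %

P_out = 63.8 × 746 = 47595 W
P_in = √3·V_L·I_L·cosφ = 1.732 × 415 × 109 × 0.72 = 56410 W
η = P_out / P_in = 47595 / 56410 = 0.844 = 84.4%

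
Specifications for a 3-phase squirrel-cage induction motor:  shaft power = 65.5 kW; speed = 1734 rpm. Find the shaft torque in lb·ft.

ω = 2π × 1734/60 = 181.6 rad/s
τ = P/ω = 65500/181.6 = 360.7 N·m
In lb·ft: 360.7/1.356 = 266 lb·ft

266 lb·ft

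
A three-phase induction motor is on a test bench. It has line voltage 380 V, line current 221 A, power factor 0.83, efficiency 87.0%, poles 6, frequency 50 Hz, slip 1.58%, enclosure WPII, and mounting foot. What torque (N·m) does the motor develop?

1020 N·m

P_in = √3·V·I·cosφ = 1.732 × 380 × 221 × 0.83 = 120726 W
P_out = η·P_in = 0.87 × 120726 = 105032 W
n_s = 120×50/6 = 1000 rpm; n = 1000×(1−0.0158) = 984 rpm
ω = 2π×984/60 = 103 rad/s
τ = P_out/ω = 105032/103 = 1020 N·m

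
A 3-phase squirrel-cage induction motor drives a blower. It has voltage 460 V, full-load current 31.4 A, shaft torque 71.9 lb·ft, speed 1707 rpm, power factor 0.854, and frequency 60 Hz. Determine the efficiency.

τ = 71.9 lb·ft × 1.356 = 97.5 N·m
ω = 2π × 1707/60 = 178.8 rad/s; P_out = τω = 97.5 × 178.8 = 17433 W
P_in = √3·V_L·I_L·cosφ = 1.732 × 460 × 31.4 × 0.854 = 21365 W
η = P_out / P_in = 17433 / 21365 = 0.816 = 81.6%

81.6 %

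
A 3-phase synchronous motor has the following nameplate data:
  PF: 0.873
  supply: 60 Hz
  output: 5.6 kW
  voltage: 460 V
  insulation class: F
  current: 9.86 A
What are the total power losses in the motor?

P_in = √3·V·I·cosφ = 1.732×460×9.86×0.873 = 6858 W
P_out = 5600 W
Losses = P_in − P_out = 6858 − 5600 = 1258 W

1260 W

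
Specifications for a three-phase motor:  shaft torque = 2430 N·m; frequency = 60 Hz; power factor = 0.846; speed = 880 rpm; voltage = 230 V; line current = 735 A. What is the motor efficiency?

90.4 %

ω = 2π × 880/60 = 92.15 rad/s; P_out = τω = 2430 × 92.15 = 223925 W
P_in = √3·V_L·I_L·cosφ = 1.732 × 230 × 735 × 0.846 = 247704 W
η = P_out / P_in = 223925 / 247704 = 0.904 = 90.4%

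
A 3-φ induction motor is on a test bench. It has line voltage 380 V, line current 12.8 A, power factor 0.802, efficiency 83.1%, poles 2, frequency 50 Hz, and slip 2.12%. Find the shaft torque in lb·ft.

P_in = √3·V·I·cosφ = 1.732 × 380 × 12.8 × 0.802 = 6756 W
P_out = η·P_in = 0.831 × 6756 = 5614 W
n_s = 120×50/2 = 3000 rpm; n = 3000×(1−0.0212) = 2936 rpm
ω = 2π×2936/60 = 307.5 rad/s
τ = P_out/ω = 5614/307.5 = 18.26 N·m
In lb·ft: 18.26/1.356 = 13.5 lb·ft

13.5 lb·ft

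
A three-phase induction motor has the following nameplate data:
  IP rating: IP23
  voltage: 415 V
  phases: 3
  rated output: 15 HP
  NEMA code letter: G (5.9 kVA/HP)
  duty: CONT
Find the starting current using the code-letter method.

S_LR = 5.9 × 15 = 88.5 kVA
I_LR = S_LR/(√3·V_L) = 88500/(1.732×415) = 123 A

123 A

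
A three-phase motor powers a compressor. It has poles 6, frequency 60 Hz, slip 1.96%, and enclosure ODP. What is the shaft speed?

1176 rpm

n_s = 120f/p = 120×60/6 = 1200 rpm
n = n_s(1 − s) = 1200 × (1 − 0.0196) = 1176 rpm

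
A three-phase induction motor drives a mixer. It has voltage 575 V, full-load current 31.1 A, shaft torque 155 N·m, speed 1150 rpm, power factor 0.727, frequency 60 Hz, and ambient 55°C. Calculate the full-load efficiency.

ω = 2π × 1150/60 = 120.4 rad/s; P_out = τω = 155 × 120.4 = 18662 W
P_in = √3·V_L·I_L·cosφ = 1.732 × 575 × 31.1 × 0.727 = 22517 W
η = P_out / P_in = 18662 / 22517 = 0.829 = 82.9%

82.9 %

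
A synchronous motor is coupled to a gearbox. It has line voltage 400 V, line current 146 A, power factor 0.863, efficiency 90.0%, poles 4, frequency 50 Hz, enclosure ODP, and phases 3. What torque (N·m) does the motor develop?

500 N·m

P_in = √3·V·I·cosφ = 1.732 × 400 × 146 × 0.863 = 87291 W
P_out = η·P_in = 0.9 × 87291 = 78562 W
n = n_s = 120×50/4 = 1500 rpm (synchronous)
ω = 2π×1500/60 = 157.1 rad/s
τ = P_out/ω = 78562/157.1 = 500 N·m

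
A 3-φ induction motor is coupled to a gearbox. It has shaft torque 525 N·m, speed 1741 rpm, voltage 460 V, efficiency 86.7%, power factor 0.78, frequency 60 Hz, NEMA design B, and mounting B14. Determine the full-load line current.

ω = 2π×1741/60 = 182.3 rad/s; P_out = τω = 525 × 182.3 = 95708 W
P_in = P_out / η = 95708 / 0.867 = 110390 W
I_L = P_in / (√3·V_L·cosφ) = 110390 / (1.732 × 460 × 0.78) = 178 A

178 A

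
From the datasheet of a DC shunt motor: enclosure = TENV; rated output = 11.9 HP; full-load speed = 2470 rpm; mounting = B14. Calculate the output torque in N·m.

34.3 N·m

P_out = 11.9 × 746 = 8877 W
ω = 2π × 2470/60 = 258.7 rad/s
τ = P_out/ω = 8877/258.7 = 34.3 N·m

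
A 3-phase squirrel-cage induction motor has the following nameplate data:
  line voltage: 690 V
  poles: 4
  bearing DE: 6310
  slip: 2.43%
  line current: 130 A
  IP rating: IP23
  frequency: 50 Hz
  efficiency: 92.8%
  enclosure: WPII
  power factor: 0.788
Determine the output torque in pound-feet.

547 lb·ft

P_in = √3·V·I·cosφ = 1.732 × 690 × 130 × 0.788 = 122424 W
P_out = η·P_in = 0.928 × 122424 = 113609 W
n_s = 120×50/4 = 1500 rpm; n = 1500×(1−0.0243) = 1464 rpm
ω = 2π×1464/60 = 153.3 rad/s
τ = P_out/ω = 113609/153.3 = 741.1 N·m
In lb·ft: 741.1/1.356 = 547 lb·ft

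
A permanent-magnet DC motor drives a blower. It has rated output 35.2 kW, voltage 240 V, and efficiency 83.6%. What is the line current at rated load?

175 A

P_out = 35.2 kW = 35200 W
P_in = P_out / η = 35200 / 0.836 = 42105 W
I = P_in / V = 42105 / 240 = 175 A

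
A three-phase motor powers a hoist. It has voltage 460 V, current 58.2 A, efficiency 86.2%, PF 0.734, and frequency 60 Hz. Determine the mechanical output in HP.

P_in = √3·V·I·cosφ = 1.732 × 460 × 58.2 × 0.734 = 34035 W
P_out = η·P_in = 0.862 × 34035 = 29338 W
= 29338/746 = 39.3 HP

39.3 HP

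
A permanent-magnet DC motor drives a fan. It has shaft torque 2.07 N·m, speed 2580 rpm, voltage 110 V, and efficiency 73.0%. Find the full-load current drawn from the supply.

ω = 2π×2580/60 = 270.2 rad/s; P_out = τω = 2.07 × 270.2 = 559 W
P_in = P_out / η = 559 / 0.730 = 766 W
I = P_in / V = 766 / 110 = 6.96 A

6.96 A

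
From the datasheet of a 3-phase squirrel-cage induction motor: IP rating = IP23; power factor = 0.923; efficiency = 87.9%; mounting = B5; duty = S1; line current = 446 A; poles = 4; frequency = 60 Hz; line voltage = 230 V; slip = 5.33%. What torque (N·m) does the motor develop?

808 N·m

P_in = √3·V·I·cosφ = 1.732 × 230 × 446 × 0.923 = 163988 W
P_out = η·P_in = 0.879 × 163988 = 144145 W
n_s = 120×60/4 = 1800 rpm; n = 1800×(1−0.0533) = 1704 rpm
ω = 2π×1704/60 = 178.4 rad/s
τ = P_out/ω = 144145/178.4 = 808 N·m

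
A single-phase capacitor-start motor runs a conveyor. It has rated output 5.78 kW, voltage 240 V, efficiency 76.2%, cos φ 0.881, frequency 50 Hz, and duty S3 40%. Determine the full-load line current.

P_out = 5.78 kW = 5780 W
P_in = P_out / η = 5780 / 0.762 = 7585 W
I = P_in / (V·cosφ) = 7585 / (240 × 0.881) = 35.9 A

35.9 A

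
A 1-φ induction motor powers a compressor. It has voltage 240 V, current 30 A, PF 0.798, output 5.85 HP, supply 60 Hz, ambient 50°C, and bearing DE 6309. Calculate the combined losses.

P_in = V·I·cosφ = 240×30×0.798 = 5746 W
P_out = 5.85×746 = 4364 W
Losses = P_in − P_out = 5746 − 4364 = 1382 W

1.38 kW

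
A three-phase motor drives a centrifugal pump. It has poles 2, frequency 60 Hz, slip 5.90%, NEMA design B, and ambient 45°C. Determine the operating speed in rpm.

n_s = 120f/p = 120×60/2 = 3600 rpm
n = n_s(1 − s) = 3600 × (1 − 0.059) = 3388 rpm

3388 rpm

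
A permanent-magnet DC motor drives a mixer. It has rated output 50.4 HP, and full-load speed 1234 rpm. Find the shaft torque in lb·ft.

215 lb·ft

P_out = 50.4 × 746 = 37598 W
ω = 2π × 1234/60 = 129.2 rad/s
τ = P_out/ω = 37598/129.2 = 291 N·m
In lb·ft: 291/1.356 = 215 lb·ft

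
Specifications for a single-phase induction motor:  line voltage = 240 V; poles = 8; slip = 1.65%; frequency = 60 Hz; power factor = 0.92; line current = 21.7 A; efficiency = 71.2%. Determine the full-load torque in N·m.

P_in = V·I·cosφ = 240 × 21.7 × 0.92 = 4791 W
P_out = η·P_in = 0.712 × 4791 = 3411 W
n_s = 120×60/8 = 900 rpm; n = 900×(1−0.0165) = 885 rpm
ω = 2π×885/60 = 92.68 rad/s
τ = P_out/ω = 3411/92.68 = 36.8 N·m

36.8 N·m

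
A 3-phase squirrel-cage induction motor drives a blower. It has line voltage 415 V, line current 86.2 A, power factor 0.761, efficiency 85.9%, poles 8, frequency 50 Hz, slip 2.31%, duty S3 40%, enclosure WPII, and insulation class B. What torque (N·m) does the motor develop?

P_in = √3·V·I·cosφ = 1.732 × 415 × 86.2 × 0.761 = 47151 W
P_out = η·P_in = 0.859 × 47151 = 40503 W
n_s = 120×50/8 = 750 rpm; n = 750×(1−0.0231) = 733 rpm
ω = 2π×733/60 = 76.76 rad/s
τ = P_out/ω = 40503/76.76 = 528 N·m

528 N·m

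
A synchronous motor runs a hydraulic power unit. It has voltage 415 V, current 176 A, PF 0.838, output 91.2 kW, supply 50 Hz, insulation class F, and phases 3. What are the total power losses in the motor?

P_in = √3·V·I·cosφ = 1.732×415×176×0.838 = 106011 W
P_out = 91200 W
Losses = P_in − P_out = 106011 − 91200 = 14811 W

14800 W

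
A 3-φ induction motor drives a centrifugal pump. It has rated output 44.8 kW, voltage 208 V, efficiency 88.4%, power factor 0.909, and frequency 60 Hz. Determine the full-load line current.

P_out = 44.8 kW = 44800 W
P_in = P_out / η = 44800 / 0.884 = 50679 W
I_L = P_in / (√3·V_L·cosφ) = 50679 / (1.732 × 208 × 0.909) = 155 A

155 A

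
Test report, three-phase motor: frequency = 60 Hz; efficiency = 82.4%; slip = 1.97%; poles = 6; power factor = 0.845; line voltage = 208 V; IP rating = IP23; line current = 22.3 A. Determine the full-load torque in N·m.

45.4 N·m

P_in = √3·V·I·cosφ = 1.732 × 208 × 22.3 × 0.845 = 6788 W
P_out = η·P_in = 0.824 × 6788 = 5593 W
n_s = 120×60/6 = 1200 rpm; n = 1200×(1−0.0197) = 1176 rpm
ω = 2π×1176/60 = 123.2 rad/s
τ = P_out/ω = 5593/123.2 = 45.4 N·m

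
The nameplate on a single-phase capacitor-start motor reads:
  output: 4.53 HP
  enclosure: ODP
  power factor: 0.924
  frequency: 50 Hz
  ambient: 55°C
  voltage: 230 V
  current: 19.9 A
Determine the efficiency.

P_out = 4.53 × 746 = 3379 W
P_in = V·I·cosφ = 230 × 19.9 × 0.924 = 4229 W
η = P_out / P_in = 3379 / 4229 = 0.799 = 79.9%

79.9 %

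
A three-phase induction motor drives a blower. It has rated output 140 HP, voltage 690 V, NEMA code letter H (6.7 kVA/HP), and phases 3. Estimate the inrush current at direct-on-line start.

785 A

S_LR = 6.7 × 140 = 938 kVA
I_LR = S_LR/(√3·V_L) = 938000/(1.732×690) = 785 A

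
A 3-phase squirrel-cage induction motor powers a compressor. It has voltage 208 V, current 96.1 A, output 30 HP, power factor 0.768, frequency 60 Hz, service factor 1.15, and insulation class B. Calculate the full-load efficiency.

84.2 %

P_out = 30 × 746 = 22380 W
P_in = √3·V_L·I_L·cosφ = 1.732 × 208 × 96.1 × 0.768 = 26589 W
η = P_out / P_in = 22380 / 26589 = 0.842 = 84.2%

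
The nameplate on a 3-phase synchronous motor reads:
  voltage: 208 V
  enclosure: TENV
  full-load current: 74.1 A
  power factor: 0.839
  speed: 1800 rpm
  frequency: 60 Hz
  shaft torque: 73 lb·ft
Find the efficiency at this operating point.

83.3 %

τ = 73 lb·ft × 1.356 = 98.99 N·m
ω = 2π × 1800/60 = 188.5 rad/s; P_out = τω = 98.99 × 188.5 = 18660 W
P_in = √3·V_L·I_L·cosφ = 1.732 × 208 × 74.1 × 0.839 = 22397 W
η = P_out / P_in = 18660 / 22397 = 0.833 = 83.3%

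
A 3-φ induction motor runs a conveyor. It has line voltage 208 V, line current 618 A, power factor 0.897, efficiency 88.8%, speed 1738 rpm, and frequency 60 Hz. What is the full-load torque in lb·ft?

P_in = √3·V·I·cosφ = 1.732 × 208 × 618 × 0.897 = 199706 W
P_out = η·P_in = 0.888 × 199706 = 177339 W
n = 1738 rpm
ω = 2π×1738/60 = 182 rad/s
τ = P_out/ω = 177339/182 = 974.4 N·m
In lb·ft: 974.4/1.356 = 719 lb·ft

719 lb·ft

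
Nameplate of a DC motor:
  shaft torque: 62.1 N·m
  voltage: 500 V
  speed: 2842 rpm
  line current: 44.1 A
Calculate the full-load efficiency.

83.8 %

ω = 2π × 2842/60 = 297.6 rad/s; P_out = τω = 62.1 × 297.6 = 18481 W
P_in = V·I = 500 × 44.1 = 22050 W
η = P_out / P_in = 18481 / 22050 = 0.838 = 83.8%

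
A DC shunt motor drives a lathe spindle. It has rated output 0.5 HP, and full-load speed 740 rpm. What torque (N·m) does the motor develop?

4.81 N·m

P_out = 0.5 × 746 = 373 W
ω = 2π × 740/60 = 77.49 rad/s
τ = P_out/ω = 373/77.49 = 4.81 N·m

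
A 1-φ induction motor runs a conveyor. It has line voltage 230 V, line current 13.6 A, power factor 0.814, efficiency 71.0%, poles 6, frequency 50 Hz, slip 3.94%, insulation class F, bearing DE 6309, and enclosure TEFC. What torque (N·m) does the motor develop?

18 N·m

P_in = V·I·cosφ = 230 × 13.6 × 0.814 = 2546 W
P_out = η·P_in = 0.71 × 2546 = 1808 W
n_s = 120×50/6 = 1000 rpm; n = 1000×(1−0.0394) = 961 rpm
ω = 2π×961/60 = 100.6 rad/s
τ = P_out/ω = 1808/100.6 = 18 N·m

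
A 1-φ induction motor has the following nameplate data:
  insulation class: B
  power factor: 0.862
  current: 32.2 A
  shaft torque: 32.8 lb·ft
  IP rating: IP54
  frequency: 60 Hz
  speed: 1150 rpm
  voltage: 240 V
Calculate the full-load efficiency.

80.4 %

τ = 32.8 lb·ft × 1.356 = 44.48 N·m
ω = 2π × 1150/60 = 120.4 rad/s; P_out = τω = 44.48 × 120.4 = 5355 W
P_in = V·I·cosφ = 240 × 32.2 × 0.862 = 6662 W
η = P_out / P_in = 5355 / 6662 = 0.804 = 80.4%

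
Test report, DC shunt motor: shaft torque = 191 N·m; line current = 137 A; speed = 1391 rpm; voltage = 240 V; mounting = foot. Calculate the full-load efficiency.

84.6 %

ω = 2π × 1391/60 = 145.7 rad/s; P_out = τω = 191 × 145.7 = 27829 W
P_in = V·I = 240 × 137 = 32880 W
η = P_out / P_in = 27829 / 32880 = 0.846 = 84.6%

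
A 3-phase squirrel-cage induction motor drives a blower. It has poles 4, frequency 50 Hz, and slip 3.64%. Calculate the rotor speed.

1445 rpm

n_s = 120f/p = 120×50/4 = 1500 rpm
n = n_s(1 − s) = 1500 × (1 − 0.0364) = 1445 rpm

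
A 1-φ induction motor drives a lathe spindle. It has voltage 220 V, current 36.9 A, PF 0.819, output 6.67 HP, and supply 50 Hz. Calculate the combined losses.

P_in = V·I·cosφ = 220×36.9×0.819 = 6649 W
P_out = 6.67×746 = 4976 W
Losses = P_in − P_out = 6649 − 4976 = 1673 W

1670 W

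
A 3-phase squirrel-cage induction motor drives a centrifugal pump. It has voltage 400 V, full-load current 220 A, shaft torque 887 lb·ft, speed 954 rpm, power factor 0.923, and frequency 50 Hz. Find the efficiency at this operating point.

85.4 %

τ = 887 lb·ft × 1.356 = 1203 N·m
ω = 2π × 954/60 = 99.9 rad/s; P_out = τω = 1203 × 99.9 = 120180 W
P_in = √3·V_L·I_L·cosφ = 1.732 × 400 × 220 × 0.923 = 140680 W
η = P_out / P_in = 120180 / 140680 = 0.854 = 85.4%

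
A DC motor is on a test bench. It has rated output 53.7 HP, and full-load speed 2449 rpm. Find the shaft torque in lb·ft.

P_out = 53.7 × 746 = 40060 W
ω = 2π × 2449/60 = 256.5 rad/s
τ = P_out/ω = 40060/256.5 = 156.2 N·m
In lb·ft: 156.2/1.356 = 115 lb·ft

115 lb·ft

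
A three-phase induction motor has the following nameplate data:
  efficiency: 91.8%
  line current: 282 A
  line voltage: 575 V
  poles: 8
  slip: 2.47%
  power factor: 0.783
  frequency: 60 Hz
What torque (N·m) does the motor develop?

2200 N·m

P_in = √3·V·I·cosφ = 1.732 × 575 × 282 × 0.783 = 219901 W
P_out = η·P_in = 0.918 × 219901 = 201869 W
n_s = 120×60/8 = 900 rpm; n = 900×(1−0.0247) = 878 rpm
ω = 2π×878/60 = 91.94 rad/s
τ = P_out/ω = 201869/91.94 = 2200 N·m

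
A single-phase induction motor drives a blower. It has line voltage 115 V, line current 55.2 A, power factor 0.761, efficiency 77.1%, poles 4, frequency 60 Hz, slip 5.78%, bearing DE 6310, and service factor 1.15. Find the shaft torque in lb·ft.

15.5 lb·ft

P_in = V·I·cosφ = 115 × 55.2 × 0.761 = 4831 W
P_out = η·P_in = 0.771 × 4831 = 3725 W
n_s = 120×60/4 = 1800 rpm; n = 1800×(1−0.0578) = 1696 rpm
ω = 2π×1696/60 = 177.6 rad/s
τ = P_out/ω = 3725/177.6 = 20.97 N·m
In lb·ft: 20.97/1.356 = 15.5 lb·ft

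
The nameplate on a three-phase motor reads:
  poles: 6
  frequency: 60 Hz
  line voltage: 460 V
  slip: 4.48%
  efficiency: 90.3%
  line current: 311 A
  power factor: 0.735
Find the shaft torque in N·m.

1370 N·m

P_in = √3·V·I·cosφ = 1.732 × 460 × 311 × 0.735 = 182118 W
P_out = η·P_in = 0.903 × 182118 = 164453 W
n_s = 120×60/6 = 1200 rpm; n = 1200×(1−0.0448) = 1146 rpm
ω = 2π×1146/60 = 120 rad/s
τ = P_out/ω = 164453/120 = 1370 N·m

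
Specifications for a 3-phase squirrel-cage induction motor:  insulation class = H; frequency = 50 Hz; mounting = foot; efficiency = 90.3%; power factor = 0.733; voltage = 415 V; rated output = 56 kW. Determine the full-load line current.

118 A

P_out = 56 kW = 56000 W
P_in = P_out / η = 56000 / 0.903 = 62016 W
I_L = P_in / (√3·V_L·cosφ) = 62016 / (1.732 × 415 × 0.733) = 118 A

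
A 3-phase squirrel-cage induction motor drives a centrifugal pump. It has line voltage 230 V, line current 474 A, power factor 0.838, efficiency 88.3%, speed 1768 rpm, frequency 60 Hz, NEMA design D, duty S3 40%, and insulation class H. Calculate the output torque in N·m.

P_in = √3·V·I·cosφ = 1.732 × 230 × 474 × 0.838 = 158233 W
P_out = η·P_in = 0.883 × 158233 = 139720 W
n = 1768 rpm
ω = 2π×1768/60 = 185.1 rad/s
τ = P_out/ω = 139720/185.1 = 755 N·m

755 N·m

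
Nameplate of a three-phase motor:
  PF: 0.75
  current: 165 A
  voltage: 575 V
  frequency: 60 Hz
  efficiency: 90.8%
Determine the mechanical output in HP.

150 HP

P_in = √3·V·I·cosφ = 1.732 × 575 × 165 × 0.75 = 123243 W
P_out = η·P_in = 0.908 × 123243 = 111905 W
= 111905/746 = 150 HP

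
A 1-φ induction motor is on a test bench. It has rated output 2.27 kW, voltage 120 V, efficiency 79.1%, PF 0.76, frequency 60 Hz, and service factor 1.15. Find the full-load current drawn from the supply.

P_out = 2.27 kW = 2270 W
P_in = P_out / η = 2270 / 0.791 = 2870 W
I = P_in / (V·cosφ) = 2870 / (120 × 0.76) = 31.5 A

31.5 A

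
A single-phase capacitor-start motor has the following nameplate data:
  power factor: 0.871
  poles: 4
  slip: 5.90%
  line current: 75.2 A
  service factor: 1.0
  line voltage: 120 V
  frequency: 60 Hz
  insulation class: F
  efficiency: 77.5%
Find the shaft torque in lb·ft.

25.3 lb·ft

P_in = V·I·cosφ = 120 × 75.2 × 0.871 = 7860 W
P_out = η·P_in = 0.775 × 7860 = 6092 W
n_s = 120×60/4 = 1800 rpm; n = 1800×(1−0.059) = 1694 rpm
ω = 2π×1694/60 = 177.4 rad/s
τ = P_out/ω = 6092/177.4 = 34.34 N·m
In lb·ft: 34.34/1.356 = 25.3 lb·ft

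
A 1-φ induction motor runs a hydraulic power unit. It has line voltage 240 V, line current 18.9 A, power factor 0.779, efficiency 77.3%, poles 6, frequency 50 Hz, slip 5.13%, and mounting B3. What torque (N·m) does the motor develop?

27.5 N·m

P_in = V·I·cosφ = 240 × 18.9 × 0.779 = 3534 W
P_out = η·P_in = 0.773 × 3534 = 2732 W
n_s = 120×50/6 = 1000 rpm; n = 1000×(1−0.0513) = 949 rpm
ω = 2π×949/60 = 99.38 rad/s
τ = P_out/ω = 2732/99.38 = 27.5 N·m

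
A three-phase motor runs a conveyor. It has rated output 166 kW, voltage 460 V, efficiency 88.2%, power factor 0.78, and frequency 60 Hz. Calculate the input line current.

303 A

P_out = 166 kW = 166000 W
P_in = P_out / η = 166000 / 0.882 = 188209 W
I_L = P_in / (√3·V_L·cosφ) = 188209 / (1.732 × 460 × 0.78) = 303 A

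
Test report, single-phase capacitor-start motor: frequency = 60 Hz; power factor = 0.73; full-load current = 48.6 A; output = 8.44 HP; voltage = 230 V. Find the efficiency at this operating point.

77.2 %

P_out = 8.44 × 746 = 6296 W
P_in = V·I·cosφ = 230 × 48.6 × 0.73 = 8160 W
η = P_out / P_in = 6296 / 8160 = 0.772 = 77.2%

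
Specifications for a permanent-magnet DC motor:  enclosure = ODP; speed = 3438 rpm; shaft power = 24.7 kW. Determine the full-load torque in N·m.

68.6 N·m

ω = 2π × 3438/60 = 360 rad/s
τ = P/ω = 24700/360 = 68.6 N·m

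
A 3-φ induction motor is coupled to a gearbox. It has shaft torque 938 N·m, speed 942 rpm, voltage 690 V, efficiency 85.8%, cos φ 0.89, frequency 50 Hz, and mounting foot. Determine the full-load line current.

ω = 2π×942/60 = 98.65 rad/s; P_out = τω = 938 × 98.65 = 92534 W
P_in = P_out / η = 92534 / 0.858 = 107848 W
I_L = P_in / (√3·V_L·cosφ) = 107848 / (1.732 × 690 × 0.89) = 101 A

101 A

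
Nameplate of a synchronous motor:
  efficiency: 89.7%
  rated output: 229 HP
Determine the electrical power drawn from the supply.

P_out = 229 × 746 = 170834 W
P_in = P_out/η = 170834/0.897 = 190450 W = 190 kW

190 kW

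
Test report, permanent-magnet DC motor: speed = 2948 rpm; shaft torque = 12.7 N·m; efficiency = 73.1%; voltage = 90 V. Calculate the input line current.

ω = 2π×2948/60 = 308.7 rad/s; P_out = τω = 12.7 × 308.7 = 3920 W
P_in = P_out / η = 3920 / 0.731 = 5363 W
I = P_in / V = 5363 / 90 = 59.6 A

59.6 A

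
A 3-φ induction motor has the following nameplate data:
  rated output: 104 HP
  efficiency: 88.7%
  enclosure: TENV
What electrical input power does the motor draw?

P_out = 104 × 746 = 77584 W
P_in = P_out/η = 77584/0.887 = 87468 W = 87.5 kW

87.5 kW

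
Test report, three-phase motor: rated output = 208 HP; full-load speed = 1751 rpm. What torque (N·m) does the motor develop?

846 N·m

P_out = 208 × 746 = 155168 W
ω = 2π × 1751/60 = 183.4 rad/s
τ = P_out/ω = 155168/183.4 = 846 N·m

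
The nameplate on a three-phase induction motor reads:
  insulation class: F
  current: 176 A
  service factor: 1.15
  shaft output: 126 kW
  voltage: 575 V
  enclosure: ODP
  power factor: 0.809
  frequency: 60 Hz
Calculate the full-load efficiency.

P_out = 126 kW = 126000 W
P_in = √3·V_L·I_L·cosφ = 1.732 × 575 × 176 × 0.809 = 141800 W
η = P_out / P_in = 126000 / 141800 = 0.889 = 88.9%

88.9 %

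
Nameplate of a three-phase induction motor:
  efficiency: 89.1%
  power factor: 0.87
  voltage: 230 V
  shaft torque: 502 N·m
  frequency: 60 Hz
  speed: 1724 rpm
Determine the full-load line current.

293 A

ω = 2π×1724/60 = 180.5 rad/s; P_out = τω = 502 × 180.5 = 90611 W
P_in = P_out / η = 90611 / 0.891 = 101696 W
I_L = P_in / (√3·V_L·cosφ) = 101696 / (1.732 × 230 × 0.87) = 293 A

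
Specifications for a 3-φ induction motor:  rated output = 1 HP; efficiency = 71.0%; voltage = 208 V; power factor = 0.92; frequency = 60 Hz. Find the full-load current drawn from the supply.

P_out = 1 × 746 = 746 W
P_in = P_out / η = 746 / 0.710 = 1051 W
I_L = P_in / (√3·V_L·cosφ) = 1051 / (1.732 × 208 × 0.92) = 3.17 A

3.17 A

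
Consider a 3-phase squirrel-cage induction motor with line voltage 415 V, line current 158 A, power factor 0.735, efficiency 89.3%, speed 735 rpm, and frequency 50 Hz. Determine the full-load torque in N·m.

968 N·m

P_in = √3·V·I·cosφ = 1.732 × 415 × 158 × 0.735 = 83472 W
P_out = η·P_in = 0.893 × 83472 = 74540 W
n = 735 rpm
ω = 2π×735/60 = 76.97 rad/s
τ = P_out/ω = 74540/76.97 = 968 N·m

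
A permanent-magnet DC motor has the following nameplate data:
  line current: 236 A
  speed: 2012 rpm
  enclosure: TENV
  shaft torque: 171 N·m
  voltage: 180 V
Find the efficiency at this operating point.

84.8 %

ω = 2π × 2012/60 = 210.7 rad/s; P_out = τω = 171 × 210.7 = 36030 W
P_in = V·I = 180 × 236 = 42480 W
η = P_out / P_in = 36030 / 42480 = 0.848 = 84.8%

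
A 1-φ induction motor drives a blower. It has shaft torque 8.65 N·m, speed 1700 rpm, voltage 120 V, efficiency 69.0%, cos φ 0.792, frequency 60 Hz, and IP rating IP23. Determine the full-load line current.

23.5 A

ω = 2π×1700/60 = 178 rad/s; P_out = τω = 8.65 × 178 = 1540 W
P_in = P_out / η = 1540 / 0.690 = 2232 W
I = P_in / (V·cosφ) = 2232 / (120 × 0.792) = 23.5 A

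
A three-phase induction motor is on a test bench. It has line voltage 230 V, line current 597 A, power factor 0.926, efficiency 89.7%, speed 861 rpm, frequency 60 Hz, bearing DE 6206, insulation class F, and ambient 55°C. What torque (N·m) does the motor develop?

2190 N·m

P_in = √3·V·I·cosφ = 1.732 × 230 × 597 × 0.926 = 220222 W
P_out = η·P_in = 0.897 × 220222 = 197539 W
n = 861 rpm
ω = 2π×861/60 = 90.16 rad/s
τ = P_out/ω = 197539/90.16 = 2190 N·m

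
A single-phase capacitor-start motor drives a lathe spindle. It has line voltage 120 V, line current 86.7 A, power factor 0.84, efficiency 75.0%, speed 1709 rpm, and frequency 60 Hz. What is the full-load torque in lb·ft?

P_in = V·I·cosφ = 120 × 86.7 × 0.84 = 8739 W
P_out = η·P_in = 0.75 × 8739 = 6554 W
n = 1709 rpm
ω = 2π×1709/60 = 179 rad/s
τ = P_out/ω = 6554/179 = 36.61 N·m
In lb·ft: 36.61/1.356 = 27 lb·ft

27 lb·ft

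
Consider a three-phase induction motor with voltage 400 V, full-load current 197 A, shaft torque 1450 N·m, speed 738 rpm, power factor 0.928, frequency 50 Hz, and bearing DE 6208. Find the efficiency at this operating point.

ω = 2π × 738/60 = 77.28 rad/s; P_out = τω = 1450 × 77.28 = 112056 W
P_in = √3·V_L·I_L·cosφ = 1.732 × 400 × 197 × 0.928 = 126655 W
η = P_out / P_in = 112056 / 126655 = 0.885 = 88.5%

88.5 %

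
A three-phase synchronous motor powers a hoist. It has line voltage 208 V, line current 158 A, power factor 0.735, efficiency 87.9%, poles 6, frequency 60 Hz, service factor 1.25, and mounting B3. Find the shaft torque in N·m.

P_in = √3·V·I·cosφ = 1.732 × 208 × 158 × 0.735 = 41837 W
P_out = η·P_in = 0.879 × 41837 = 36775 W
n = n_s = 120×60/6 = 1200 rpm (synchronous)
ω = 2π×1200/60 = 125.7 rad/s
τ = P_out/ω = 36775/125.7 = 293 N·m

293 N·m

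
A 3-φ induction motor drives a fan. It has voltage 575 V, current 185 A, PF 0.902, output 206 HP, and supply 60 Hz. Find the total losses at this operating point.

P_in = √3·V·I·cosφ = 1.732×575×185×0.902 = 166186 W
P_out = 206×746 = 153676 W
Losses = P_in − P_out = 166186 − 153676 = 12510 W

12.5 kW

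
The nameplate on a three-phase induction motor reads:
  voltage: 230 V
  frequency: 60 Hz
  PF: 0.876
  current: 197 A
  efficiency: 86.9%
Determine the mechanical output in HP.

80.1 HP

P_in = √3·V·I·cosφ = 1.732 × 230 × 197 × 0.876 = 68746 W
P_out = η·P_in = 0.869 × 68746 = 59740 W
= 59740/746 = 80.1 HP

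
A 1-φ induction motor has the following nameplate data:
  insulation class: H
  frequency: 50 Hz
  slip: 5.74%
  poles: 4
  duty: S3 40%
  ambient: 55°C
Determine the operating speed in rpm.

n_s = 120f/p = 120×50/4 = 1500 rpm
n = n_s(1 − s) = 1500 × (1 − 0.0574) = 1414 rpm

1414 rpm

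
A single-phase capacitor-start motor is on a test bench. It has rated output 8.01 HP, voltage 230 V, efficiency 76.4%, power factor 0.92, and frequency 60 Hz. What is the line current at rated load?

37 A

P_out = 8.01 × 746 = 5975 W
P_in = P_out / η = 5975 / 0.764 = 7821 W
I = P_in / (V·cosφ) = 7821 / (230 × 0.92) = 37 A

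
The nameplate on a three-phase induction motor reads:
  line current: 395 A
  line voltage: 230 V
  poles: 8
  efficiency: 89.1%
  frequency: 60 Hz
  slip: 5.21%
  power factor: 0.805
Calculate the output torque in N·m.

1260 N·m

P_in = √3·V·I·cosφ = 1.732 × 230 × 395 × 0.805 = 126669 W
P_out = η·P_in = 0.891 × 126669 = 112862 W
n_s = 120×60/8 = 900 rpm; n = 900×(1−0.0521) = 853 rpm
ω = 2π×853/60 = 89.33 rad/s
τ = P_out/ω = 112862/89.33 = 1260 N·m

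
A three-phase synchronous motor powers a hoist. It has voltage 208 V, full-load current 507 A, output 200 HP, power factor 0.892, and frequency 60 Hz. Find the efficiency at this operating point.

P_out = 200 × 746 = 149200 W
P_in = √3·V_L·I_L·cosφ = 1.732 × 208 × 507 × 0.892 = 162924 W
η = P_out / P_in = 149200 / 162924 = 0.916 = 91.6%

91.6 %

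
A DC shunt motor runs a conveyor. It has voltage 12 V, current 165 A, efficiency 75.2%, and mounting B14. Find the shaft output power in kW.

P_in = V·I = 12 × 165 = 1980 W
P_out = η·P_in = 0.752 × 1980 = 1489 W

1.49 kW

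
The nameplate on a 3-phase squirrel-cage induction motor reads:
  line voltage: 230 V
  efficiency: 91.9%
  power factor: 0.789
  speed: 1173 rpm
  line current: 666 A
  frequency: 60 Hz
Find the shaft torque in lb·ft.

P_in = √3·V·I·cosφ = 1.732 × 230 × 666 × 0.789 = 209328 W
P_out = η·P_in = 0.919 × 209328 = 192372 W
n = 1173 rpm
ω = 2π×1173/60 = 122.8 rad/s
τ = P_out/ω = 192372/122.8 = 1567 N·m
In lb·ft: 1567/1.356 = 1160 lb·ft

1160 lb·ft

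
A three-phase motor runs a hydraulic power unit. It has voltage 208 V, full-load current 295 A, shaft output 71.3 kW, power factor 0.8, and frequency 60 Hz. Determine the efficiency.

P_out = 71.3 kW = 71300 W
P_in = √3·V_L·I_L·cosφ = 1.732 × 208 × 295 × 0.8 = 85020 W
η = P_out / P_in = 71300 / 85020 = 0.839 = 83.9%

83.9 %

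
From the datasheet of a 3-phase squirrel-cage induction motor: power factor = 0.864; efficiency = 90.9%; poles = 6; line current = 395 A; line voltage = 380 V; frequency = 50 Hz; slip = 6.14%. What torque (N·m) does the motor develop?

2080 N·m

P_in = √3·V·I·cosφ = 1.732 × 380 × 395 × 0.864 = 224617 W
P_out = η·P_in = 0.909 × 224617 = 204177 W
n_s = 120×50/6 = 1000 rpm; n = 1000×(1−0.0614) = 939 rpm
ω = 2π×939/60 = 98.33 rad/s
τ = P_out/ω = 204177/98.33 = 2080 N·m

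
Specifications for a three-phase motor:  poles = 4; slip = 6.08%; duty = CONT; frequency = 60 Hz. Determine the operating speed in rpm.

n_s = 120f/p = 120×60/4 = 1800 rpm
n = n_s(1 − s) = 1800 × (1 − 0.0608) = 1691 rpm

1691 rpm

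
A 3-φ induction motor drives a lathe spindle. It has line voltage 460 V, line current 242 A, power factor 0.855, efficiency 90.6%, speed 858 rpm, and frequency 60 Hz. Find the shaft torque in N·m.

P_in = √3·V·I·cosφ = 1.732 × 460 × 242 × 0.855 = 164849 W
P_out = η·P_in = 0.906 × 164849 = 149353 W
n = 858 rpm
ω = 2π×858/60 = 89.85 rad/s
τ = P_out/ω = 149353/89.85 = 1660 N·m

1660 N·m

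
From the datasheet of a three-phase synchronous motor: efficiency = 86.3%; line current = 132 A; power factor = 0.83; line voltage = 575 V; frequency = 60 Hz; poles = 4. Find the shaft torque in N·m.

500 N·m

P_in = √3·V·I·cosφ = 1.732 × 575 × 132 × 0.83 = 109111 W
P_out = η·P_in = 0.863 × 109111 = 94163 W
n = n_s = 120×60/4 = 1800 rpm (synchronous)
ω = 2π×1800/60 = 188.5 rad/s
τ = P_out/ω = 94163/188.5 = 500 N·m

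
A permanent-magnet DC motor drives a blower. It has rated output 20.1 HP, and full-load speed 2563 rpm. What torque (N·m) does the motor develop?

55.9 N·m

P_out = 20.1 × 746 = 14995 W
ω = 2π × 2563/60 = 268.4 rad/s
τ = P_out/ω = 14995/268.4 = 55.9 N·m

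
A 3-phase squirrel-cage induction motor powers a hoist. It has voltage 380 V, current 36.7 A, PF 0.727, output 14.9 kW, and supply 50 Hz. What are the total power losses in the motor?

2660 W

P_in = √3·V·I·cosφ = 1.732×380×36.7×0.727 = 17560 W
P_out = 14900 W
Losses = P_in − P_out = 17560 − 14900 = 2660 W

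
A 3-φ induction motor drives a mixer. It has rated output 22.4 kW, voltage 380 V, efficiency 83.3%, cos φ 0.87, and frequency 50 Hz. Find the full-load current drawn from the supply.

P_out = 22.4 kW = 22400 W
P_in = P_out / η = 22400 / 0.833 = 26891 W
I_L = P_in / (√3·V_L·cosφ) = 26891 / (1.732 × 380 × 0.87) = 47 A

47 A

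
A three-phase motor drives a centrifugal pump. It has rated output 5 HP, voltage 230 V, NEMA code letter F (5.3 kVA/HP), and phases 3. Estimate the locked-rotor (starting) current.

66.5 A

S_LR = 5.3 × 5 = 26.5 kVA
I_LR = S_LR/(√3·V_L) = 26500/(1.732×230) = 66.5 A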